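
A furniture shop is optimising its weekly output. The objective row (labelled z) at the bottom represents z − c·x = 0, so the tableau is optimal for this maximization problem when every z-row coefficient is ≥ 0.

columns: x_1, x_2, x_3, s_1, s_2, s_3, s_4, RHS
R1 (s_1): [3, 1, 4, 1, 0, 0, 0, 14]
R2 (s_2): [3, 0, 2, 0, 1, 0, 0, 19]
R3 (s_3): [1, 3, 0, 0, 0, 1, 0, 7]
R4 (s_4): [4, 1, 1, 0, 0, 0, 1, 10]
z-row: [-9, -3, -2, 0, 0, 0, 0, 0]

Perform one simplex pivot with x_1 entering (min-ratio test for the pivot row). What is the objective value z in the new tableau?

Ratio test on column x_1 — row 1: 14/3 = 14/3; row 2: 19/3 = 19/3; row 3: 7/1 = 7; row 4: 10/4 = 5/2. Minimum is 5/2 at row 4 (s_4 leaves); pivot element 4.
Pivot on row 4; the z-row RHS becomes 0 − (-9)·(5/2) = 45/2.

45/2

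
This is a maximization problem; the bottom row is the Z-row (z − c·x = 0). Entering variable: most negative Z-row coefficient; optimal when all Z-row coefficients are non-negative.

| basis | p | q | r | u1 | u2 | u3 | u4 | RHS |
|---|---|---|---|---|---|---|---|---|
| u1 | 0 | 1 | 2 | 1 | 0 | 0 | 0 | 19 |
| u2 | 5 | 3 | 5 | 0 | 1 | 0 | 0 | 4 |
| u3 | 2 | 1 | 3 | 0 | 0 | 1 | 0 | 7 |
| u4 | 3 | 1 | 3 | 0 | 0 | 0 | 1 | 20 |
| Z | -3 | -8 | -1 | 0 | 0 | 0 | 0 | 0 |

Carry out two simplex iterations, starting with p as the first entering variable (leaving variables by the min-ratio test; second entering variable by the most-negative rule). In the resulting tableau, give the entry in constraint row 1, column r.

Ratio test on column p — row 1: entry 0 ≤ 0; row 2: 4/5 = 4/5; row 3: 7/2 = 7/2; row 4: 20/3 = 20/3. Minimum is 4/5 at row 2 (u2 leaves); pivot element 5.
Divide row 2 by 5; eliminate column p from the other rows.
Second iteration: most negative Z-row entry is -31/5 in column q, so q enters.
Ratio test on column q — row 1: 19/1 = 19; row 2: (4/5)/(3/5) = 4/3; row 3: entry -1/5 ≤ 0; row 4: entry -4/5 ≤ 0. Minimum is 4/3 at row 2 (p leaves); pivot element 3/5.
Divide row 2 by 3/5; eliminate column q from the other rows.
After both pivots, the entry at constraint row 1, column r is 1/3.

1/3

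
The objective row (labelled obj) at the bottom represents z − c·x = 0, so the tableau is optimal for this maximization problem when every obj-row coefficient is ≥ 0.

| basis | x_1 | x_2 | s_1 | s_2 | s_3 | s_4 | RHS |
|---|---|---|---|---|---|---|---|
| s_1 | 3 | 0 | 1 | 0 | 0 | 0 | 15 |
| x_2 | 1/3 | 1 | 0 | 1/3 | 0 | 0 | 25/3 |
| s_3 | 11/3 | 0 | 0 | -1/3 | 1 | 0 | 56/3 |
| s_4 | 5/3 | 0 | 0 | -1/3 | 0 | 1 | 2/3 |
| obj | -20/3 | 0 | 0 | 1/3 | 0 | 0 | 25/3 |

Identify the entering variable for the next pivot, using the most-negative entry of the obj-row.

x_1

Negative obj-row entries: x_1: -20/3.
The most negative is -20/3 in column x_1, so x_1 enters.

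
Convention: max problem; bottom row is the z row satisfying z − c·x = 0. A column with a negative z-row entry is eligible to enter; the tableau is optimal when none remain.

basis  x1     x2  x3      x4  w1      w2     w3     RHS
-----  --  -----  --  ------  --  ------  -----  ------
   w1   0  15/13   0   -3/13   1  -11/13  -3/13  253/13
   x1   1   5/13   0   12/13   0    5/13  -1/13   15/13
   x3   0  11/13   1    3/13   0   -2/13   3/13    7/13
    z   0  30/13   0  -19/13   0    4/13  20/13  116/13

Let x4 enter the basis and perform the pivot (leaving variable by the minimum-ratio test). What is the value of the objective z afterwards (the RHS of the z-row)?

43/4

Ratio test on column x4 — row 1: entry -3/13 ≤ 0; row 2: (15/13)/(12/13) = 5/4; row 3: (7/13)/(3/13) = 7/3. Minimum is 5/4 at row 2 (x1 leaves); pivot element 12/13.
Pivot on row 2; the z-row RHS becomes 116/13 − (-19/13)·(5/4) = 43/4.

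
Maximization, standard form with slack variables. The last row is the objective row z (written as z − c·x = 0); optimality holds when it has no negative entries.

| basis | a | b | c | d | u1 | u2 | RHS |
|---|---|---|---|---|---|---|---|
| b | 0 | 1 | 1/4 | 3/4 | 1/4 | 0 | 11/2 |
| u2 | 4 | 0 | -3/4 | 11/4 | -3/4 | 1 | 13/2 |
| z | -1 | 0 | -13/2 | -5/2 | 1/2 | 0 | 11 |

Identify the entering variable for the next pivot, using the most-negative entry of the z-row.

c

Negative z-row entries: a: -1, c: -13/2, d: -5/2.
The most negative is -13/2 in column c, so c enters.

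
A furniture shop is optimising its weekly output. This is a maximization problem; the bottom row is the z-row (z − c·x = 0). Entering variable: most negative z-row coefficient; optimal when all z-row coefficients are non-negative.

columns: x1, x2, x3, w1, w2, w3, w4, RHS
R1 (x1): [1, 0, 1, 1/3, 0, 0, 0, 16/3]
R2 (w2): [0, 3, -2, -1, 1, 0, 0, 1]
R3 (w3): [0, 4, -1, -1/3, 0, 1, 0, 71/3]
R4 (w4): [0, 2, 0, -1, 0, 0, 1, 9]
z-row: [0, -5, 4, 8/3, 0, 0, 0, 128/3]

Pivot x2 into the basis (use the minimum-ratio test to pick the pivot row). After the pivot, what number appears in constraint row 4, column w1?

Ratio test on column x2 — row 1: entry 0 ≤ 0; row 2: 1/3 = 1/3; row 3: (71/3)/4 = 71/12; row 4: 9/2 = 9/2. Minimum is 1/3 at row 2 (w2 leaves); pivot element 3.
Divide row 2 by 3; eliminate column x2 from the other rows.
Row 4 update in column w1: -1 − 2·(-1/3) = -1/3.

-1/3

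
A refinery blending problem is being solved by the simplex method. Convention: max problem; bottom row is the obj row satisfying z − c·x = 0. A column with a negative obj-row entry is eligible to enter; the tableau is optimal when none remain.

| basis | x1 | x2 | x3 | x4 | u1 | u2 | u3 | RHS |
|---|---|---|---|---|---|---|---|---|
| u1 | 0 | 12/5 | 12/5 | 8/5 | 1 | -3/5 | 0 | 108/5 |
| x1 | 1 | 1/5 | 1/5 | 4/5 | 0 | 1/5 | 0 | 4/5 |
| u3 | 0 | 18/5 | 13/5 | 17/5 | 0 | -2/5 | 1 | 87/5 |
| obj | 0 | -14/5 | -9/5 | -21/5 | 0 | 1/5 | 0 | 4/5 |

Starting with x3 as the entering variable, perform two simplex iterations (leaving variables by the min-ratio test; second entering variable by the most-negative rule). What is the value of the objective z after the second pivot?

12

Ratio test on column x3 — row 1: (108/5)/(12/5) = 9; row 2: (4/5)/(1/5) = 4; row 3: (87/5)/(13/5) = 87/13. Minimum is 4 at row 2 (x1 leaves); pivot element 1/5.
Pivot on row 2; the obj-row RHS becomes 4/5 − (-9/5)·4 = 8.
Next entering variable (most negative obj-row entry -1): x2.
Ratio test on column x2 — row 1: entry 0 ≤ 0; row 2: 4/1 = 4; row 3: 7/1 = 7. Minimum is 4 at row 2 (x3 leaves); pivot element 1.
After the second pivot the obj-row RHS is 8 − (-1)·4 = 12.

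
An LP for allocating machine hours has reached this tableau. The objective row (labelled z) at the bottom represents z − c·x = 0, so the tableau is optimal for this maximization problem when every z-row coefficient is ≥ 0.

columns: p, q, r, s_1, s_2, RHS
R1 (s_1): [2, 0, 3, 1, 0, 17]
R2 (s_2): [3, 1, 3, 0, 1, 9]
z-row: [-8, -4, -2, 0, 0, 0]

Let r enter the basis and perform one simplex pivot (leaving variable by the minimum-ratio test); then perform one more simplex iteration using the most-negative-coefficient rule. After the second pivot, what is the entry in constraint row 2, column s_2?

Ratio test on column r — row 1: 17/3 = 17/3; row 2: 9/3 = 3. Minimum is 3 at row 2 (s_2 leaves); pivot element 3.
Divide row 2 by 3; eliminate column r from the other rows.
Second iteration: most negative z-row entry is -6 in column p, so p enters.
Ratio test on column p — row 1: entry -1 ≤ 0; row 2: 3/1 = 3. Minimum is 3 at row 2 (r leaves); pivot element 1.
Divide row 2 by 1; eliminate column p from the other rows.
After both pivots, the entry at constraint row 2, column s_2 is 1/3.

1/3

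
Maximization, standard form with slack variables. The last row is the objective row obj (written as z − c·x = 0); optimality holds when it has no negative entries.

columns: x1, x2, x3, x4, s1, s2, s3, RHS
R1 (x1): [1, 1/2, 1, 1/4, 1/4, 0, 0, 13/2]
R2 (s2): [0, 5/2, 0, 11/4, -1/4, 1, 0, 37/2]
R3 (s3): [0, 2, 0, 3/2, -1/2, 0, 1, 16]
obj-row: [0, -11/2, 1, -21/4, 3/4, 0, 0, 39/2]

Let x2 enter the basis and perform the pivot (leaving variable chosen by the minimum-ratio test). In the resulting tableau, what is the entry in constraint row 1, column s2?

Ratio test on column x2 — row 1: (13/2)/(1/2) = 13; row 2: (37/2)/(5/2) = 37/5; row 3: 16/2 = 8. Minimum is 37/5 at row 2 (s2 leaves); pivot element 5/2.
Divide row 2 by 5/2; eliminate column x2 from the other rows.
Row 1 update in column s2: 0 − (1/2)·(2/5) = -1/5.

-1/5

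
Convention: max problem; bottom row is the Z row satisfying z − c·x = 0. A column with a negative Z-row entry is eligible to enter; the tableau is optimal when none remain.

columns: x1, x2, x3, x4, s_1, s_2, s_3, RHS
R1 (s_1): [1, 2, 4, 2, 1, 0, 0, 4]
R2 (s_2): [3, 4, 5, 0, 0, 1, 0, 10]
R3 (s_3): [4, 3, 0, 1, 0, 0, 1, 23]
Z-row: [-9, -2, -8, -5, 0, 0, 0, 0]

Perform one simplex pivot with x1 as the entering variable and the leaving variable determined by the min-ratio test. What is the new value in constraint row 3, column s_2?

Ratio test on column x1 — row 1: 4/1 = 4; row 2: 10/3 = 10/3; row 3: 23/4 = 23/4. Minimum is 10/3 at row 2 (s_2 leaves); pivot element 3.
Divide row 2 by 3; eliminate column x1 from the other rows.
Row 3 update in column s_2: 0 − 4·(1/3) = -4/3.

-4/3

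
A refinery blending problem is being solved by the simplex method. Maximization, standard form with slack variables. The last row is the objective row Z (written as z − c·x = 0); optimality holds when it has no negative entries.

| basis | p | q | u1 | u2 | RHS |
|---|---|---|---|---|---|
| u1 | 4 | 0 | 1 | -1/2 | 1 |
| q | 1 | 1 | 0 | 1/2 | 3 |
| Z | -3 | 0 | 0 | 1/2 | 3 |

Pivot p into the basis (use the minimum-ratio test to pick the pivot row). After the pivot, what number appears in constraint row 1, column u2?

-1/8

Ratio test on column p — row 1: 1/4 = 1/4; row 2: 3/1 = 3. Minimum is 1/4 at row 1 (u1 leaves); pivot element 4.
Divide row 1 by 4; eliminate column p from the other rows.
In the new row 1, the u2 entry is the old entry divided by the pivot: (-1/2)/4 = -1/8.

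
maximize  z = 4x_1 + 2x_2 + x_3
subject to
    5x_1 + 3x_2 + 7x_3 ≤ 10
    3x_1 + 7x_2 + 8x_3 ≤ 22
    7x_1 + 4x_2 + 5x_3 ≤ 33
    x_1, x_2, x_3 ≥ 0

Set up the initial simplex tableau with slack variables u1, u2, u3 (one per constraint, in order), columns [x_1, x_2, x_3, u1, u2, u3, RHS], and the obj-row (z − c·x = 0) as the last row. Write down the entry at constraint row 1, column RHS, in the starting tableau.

The RHS of constraint 1 is b_1 = 10.

10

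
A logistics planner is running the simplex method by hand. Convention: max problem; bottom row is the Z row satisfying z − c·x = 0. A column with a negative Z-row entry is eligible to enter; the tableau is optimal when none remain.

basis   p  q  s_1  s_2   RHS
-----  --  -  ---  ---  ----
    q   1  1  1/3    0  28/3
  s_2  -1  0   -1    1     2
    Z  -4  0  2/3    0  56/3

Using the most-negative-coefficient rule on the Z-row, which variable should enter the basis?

p

Negative Z-row entries: p: -4.
The most negative is -4 in column p, so p enters.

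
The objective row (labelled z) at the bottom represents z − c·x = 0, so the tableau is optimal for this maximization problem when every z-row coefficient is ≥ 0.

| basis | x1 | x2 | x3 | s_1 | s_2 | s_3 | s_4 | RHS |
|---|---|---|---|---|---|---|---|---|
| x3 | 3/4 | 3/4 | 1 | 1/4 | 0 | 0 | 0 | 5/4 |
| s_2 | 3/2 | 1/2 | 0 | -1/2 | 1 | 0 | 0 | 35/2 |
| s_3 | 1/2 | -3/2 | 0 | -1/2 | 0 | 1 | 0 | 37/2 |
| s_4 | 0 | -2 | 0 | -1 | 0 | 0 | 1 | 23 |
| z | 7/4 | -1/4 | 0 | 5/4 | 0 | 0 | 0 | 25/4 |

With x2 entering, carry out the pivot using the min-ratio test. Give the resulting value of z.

Ratio test on column x2 — row 1: (5/4)/(3/4) = 5/3; row 2: (35/2)/(1/2) = 35; row 3: entry -3/2 ≤ 0; row 4: entry -2 ≤ 0. Minimum is 5/3 at row 1 (x3 leaves); pivot element 3/4.
Pivot on row 1; the z-row RHS becomes 25/4 − (-1/4)·(5/3) = 20/3.

20/3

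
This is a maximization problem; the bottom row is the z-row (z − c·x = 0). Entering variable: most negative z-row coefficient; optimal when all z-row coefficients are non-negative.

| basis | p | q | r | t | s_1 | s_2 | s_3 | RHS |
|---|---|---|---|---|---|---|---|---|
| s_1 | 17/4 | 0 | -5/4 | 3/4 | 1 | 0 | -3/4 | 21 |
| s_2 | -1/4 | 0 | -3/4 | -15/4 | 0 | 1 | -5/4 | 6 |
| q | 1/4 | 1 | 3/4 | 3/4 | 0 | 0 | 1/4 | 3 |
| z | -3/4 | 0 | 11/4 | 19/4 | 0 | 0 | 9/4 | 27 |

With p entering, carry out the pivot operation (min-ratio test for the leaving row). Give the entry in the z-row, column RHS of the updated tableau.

522/17

Ratio test on column p — row 1: 21/(17/4) = 84/17; row 2: entry -1/4 ≤ 0; row 3: 3/(1/4) = 12. Minimum is 84/17 at row 1 (s_1 leaves); pivot element 17/4.
Divide row 1 by 17/4; eliminate column p from the other rows.
z-row update in column RHS: 27 − (-3/4)·(84/17) = 522/17.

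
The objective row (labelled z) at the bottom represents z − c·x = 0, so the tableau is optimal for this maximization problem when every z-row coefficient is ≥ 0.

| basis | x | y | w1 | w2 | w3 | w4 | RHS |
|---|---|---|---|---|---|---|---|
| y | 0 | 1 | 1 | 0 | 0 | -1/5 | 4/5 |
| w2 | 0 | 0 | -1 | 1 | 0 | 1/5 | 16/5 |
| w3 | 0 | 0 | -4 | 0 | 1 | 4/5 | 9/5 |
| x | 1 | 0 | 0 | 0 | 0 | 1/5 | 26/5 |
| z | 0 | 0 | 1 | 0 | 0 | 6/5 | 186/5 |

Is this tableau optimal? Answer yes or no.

yes

Every z-row coefficient is ≥ 0, so the tableau is optimal.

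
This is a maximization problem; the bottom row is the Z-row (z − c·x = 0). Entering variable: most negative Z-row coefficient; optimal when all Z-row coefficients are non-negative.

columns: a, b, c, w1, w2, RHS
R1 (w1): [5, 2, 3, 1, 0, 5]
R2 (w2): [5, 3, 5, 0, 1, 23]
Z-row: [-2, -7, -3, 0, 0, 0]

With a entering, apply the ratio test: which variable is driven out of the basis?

Column a entries and ratios — w1: 5/5 = 1; w2: 23/5 = 23/5.
Smallest ratio is 1 in the row of w1, so w1 leaves.

w1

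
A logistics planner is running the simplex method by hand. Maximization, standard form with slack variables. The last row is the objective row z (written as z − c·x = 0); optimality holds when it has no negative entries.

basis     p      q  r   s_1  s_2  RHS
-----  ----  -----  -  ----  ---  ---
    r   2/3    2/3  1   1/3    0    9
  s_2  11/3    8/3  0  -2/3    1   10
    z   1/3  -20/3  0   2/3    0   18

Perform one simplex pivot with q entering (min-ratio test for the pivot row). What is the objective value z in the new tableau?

Ratio test on column q — row 1: 9/(2/3) = 27/2; row 2: 10/(8/3) = 15/4. Minimum is 15/4 at row 2 (s_2 leaves); pivot element 8/3.
Pivot on row 2; the z-row RHS becomes 18 − (-20/3)·(15/4) = 43.

43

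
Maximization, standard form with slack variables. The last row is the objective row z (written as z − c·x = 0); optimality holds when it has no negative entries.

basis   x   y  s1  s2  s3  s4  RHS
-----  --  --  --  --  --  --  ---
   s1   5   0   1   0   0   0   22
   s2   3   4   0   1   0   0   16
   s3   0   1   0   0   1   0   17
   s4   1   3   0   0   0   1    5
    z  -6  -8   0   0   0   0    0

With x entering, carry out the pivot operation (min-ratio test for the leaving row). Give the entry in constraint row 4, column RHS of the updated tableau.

3/5

Ratio test on column x — row 1: 22/5 = 22/5; row 2: 16/3 = 16/3; row 3: entry 0 ≤ 0; row 4: 5/1 = 5. Minimum is 22/5 at row 1 (s1 leaves); pivot element 5.
Divide row 1 by 5; eliminate column x from the other rows.
Row 4 update in column RHS: 5 − 1·(22/5) = 3/5.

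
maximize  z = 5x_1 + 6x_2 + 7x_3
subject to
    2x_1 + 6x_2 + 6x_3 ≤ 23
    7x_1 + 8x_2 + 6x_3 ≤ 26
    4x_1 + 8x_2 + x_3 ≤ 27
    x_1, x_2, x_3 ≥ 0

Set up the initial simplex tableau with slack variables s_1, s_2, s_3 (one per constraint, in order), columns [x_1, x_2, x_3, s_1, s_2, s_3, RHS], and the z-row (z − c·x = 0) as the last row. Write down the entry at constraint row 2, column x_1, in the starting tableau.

Constraint 2 has coefficient 7 on x_1.

7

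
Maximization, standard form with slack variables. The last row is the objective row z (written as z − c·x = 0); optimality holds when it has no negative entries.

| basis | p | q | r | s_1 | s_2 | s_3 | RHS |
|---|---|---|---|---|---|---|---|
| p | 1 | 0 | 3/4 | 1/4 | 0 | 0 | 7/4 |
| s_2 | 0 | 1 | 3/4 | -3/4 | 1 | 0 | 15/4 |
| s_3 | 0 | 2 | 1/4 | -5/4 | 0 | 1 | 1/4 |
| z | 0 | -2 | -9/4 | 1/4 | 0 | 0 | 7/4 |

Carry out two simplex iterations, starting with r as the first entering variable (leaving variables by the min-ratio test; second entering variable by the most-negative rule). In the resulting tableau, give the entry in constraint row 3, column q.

1/2

Ratio test on column r — row 1: (7/4)/(3/4) = 7/3; row 2: (15/4)/(3/4) = 5; row 3: (1/4)/(1/4) = 1. Minimum is 1 at row 3 (s_3 leaves); pivot element 1/4.
Divide row 3 by 1/4; eliminate column r from the other rows.
Second iteration: most negative z-row entry is -11 in column s_1, so s_1 enters.
Ratio test on column s_1 — row 1: 1/4 = 1/4; row 2: 3/3 = 1; row 3: entry -5 ≤ 0. Minimum is 1/4 at row 1 (p leaves); pivot element 4.
Divide row 1 by 4; eliminate column s_1 from the other rows.
After both pivots, the entry at constraint row 3, column q is 1/2.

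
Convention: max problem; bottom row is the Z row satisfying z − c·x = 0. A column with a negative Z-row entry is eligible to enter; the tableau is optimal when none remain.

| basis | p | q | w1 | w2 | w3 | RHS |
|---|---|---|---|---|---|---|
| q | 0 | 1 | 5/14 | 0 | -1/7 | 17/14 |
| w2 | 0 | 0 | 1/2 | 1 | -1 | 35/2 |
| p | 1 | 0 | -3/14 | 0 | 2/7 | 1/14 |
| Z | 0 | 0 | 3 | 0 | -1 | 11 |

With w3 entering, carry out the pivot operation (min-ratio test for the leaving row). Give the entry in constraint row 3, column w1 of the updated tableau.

Ratio test on column w3 — row 1: entry -1/7 ≤ 0; row 2: entry -1 ≤ 0; row 3: (1/14)/(2/7) = 1/4. Minimum is 1/4 at row 3 (p leaves); pivot element 2/7.
Divide row 3 by 2/7; eliminate column w3 from the other rows.
In the new row 3, the w1 entry is the old entry divided by the pivot: (-3/14)/(2/7) = -3/4.

-3/4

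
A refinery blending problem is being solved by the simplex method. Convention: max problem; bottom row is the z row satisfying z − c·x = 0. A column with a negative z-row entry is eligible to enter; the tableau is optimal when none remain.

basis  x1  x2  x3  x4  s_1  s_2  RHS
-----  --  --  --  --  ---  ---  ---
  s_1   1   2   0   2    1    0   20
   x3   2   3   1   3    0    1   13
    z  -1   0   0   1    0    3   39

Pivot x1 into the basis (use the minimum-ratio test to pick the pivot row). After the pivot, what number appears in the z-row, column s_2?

Ratio test on column x1 — row 1: 20/1 = 20; row 2: 13/2 = 13/2. Minimum is 13/2 at row 2 (x3 leaves); pivot element 2.
Divide row 2 by 2; eliminate column x1 from the other rows.
z-row update in column s_2: 3 − (-1)·(1/2) = 7/2.

7/2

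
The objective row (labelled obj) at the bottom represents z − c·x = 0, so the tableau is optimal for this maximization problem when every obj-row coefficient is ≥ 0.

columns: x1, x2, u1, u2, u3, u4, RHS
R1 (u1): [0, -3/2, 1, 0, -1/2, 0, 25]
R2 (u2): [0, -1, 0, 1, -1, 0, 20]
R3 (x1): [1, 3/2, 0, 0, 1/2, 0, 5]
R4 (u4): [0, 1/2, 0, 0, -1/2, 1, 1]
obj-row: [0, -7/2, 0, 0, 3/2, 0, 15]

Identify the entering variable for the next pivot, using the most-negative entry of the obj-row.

x2

Negative obj-row entries: x2: -7/2.
The most negative is -7/2 in column x2, so x2 enters.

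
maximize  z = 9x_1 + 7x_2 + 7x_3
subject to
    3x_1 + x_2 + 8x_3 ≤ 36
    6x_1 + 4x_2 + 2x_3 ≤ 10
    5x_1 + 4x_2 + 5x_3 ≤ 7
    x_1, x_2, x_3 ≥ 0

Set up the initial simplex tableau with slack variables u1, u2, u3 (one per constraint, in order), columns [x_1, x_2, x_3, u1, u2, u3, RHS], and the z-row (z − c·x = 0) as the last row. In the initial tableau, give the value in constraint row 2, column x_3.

2

Constraint 2 has coefficient 2 on x_3.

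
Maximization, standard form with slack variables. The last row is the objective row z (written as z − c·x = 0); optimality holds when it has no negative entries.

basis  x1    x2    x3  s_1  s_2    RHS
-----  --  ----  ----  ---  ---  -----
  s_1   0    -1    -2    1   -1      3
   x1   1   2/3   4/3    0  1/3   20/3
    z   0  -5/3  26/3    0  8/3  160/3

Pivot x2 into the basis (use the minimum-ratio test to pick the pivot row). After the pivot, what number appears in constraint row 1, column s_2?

Ratio test on column x2 — row 1: entry -1 ≤ 0; row 2: (20/3)/(2/3) = 10. Minimum is 10 at row 2 (x1 leaves); pivot element 2/3.
Divide row 2 by 2/3; eliminate column x2 from the other rows.
Row 1 update in column s_2: -1 − (-1)·(1/2) = -1/2.

-1/2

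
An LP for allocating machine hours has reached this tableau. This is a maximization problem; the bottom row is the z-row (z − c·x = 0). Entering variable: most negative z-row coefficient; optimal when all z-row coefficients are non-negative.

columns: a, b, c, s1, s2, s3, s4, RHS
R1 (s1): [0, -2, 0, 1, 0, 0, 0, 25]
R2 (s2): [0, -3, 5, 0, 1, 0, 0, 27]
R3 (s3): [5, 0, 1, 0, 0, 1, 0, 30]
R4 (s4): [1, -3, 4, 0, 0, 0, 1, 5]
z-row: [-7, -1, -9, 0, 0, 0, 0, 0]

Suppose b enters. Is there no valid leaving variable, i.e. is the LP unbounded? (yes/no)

Every constraint-row entry in column b is ≤ 0, so increasing b is unbounded.

yes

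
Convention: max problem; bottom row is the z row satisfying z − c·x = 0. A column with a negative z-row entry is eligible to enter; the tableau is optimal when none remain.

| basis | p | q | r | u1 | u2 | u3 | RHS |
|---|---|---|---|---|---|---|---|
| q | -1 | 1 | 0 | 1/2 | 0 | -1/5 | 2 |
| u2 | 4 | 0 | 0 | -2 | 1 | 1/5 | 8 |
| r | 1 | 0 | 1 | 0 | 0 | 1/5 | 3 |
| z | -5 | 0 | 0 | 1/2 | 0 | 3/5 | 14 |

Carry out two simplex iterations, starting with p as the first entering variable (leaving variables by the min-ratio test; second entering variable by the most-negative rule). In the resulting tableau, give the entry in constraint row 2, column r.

Ratio test on column p — row 1: entry -1 ≤ 0; row 2: 8/4 = 2; row 3: 3/1 = 3. Minimum is 2 at row 2 (u2 leaves); pivot element 4.
Divide row 2 by 4; eliminate column p from the other rows.
Second iteration: most negative z-row entry is -2 in column u1, so u1 enters.
Ratio test on column u1 — row 1: entry 0 ≤ 0; row 2: entry -1/2 ≤ 0; row 3: 1/(1/2) = 2. Minimum is 2 at row 3 (r leaves); pivot element 1/2.
Divide row 3 by 1/2; eliminate column u1 from the other rows.
After both pivots, the entry at constraint row 2, column r is 1.

1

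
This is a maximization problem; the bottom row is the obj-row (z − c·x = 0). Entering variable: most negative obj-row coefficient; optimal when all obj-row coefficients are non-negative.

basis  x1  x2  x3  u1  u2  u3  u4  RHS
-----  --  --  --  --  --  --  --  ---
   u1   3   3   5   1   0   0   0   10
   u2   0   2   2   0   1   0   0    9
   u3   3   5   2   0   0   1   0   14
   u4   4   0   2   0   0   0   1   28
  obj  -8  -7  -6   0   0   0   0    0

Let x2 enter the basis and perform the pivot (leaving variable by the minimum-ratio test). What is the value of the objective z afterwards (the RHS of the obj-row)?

Ratio test on column x2 — row 1: 10/3 = 10/3; row 2: 9/2 = 9/2; row 3: 14/5 = 14/5; row 4: entry 0 ≤ 0. Minimum is 14/5 at row 3 (u3 leaves); pivot element 5.
Pivot on row 3; the obj-row RHS becomes 0 − (-7)·(14/5) = 98/5.

98/5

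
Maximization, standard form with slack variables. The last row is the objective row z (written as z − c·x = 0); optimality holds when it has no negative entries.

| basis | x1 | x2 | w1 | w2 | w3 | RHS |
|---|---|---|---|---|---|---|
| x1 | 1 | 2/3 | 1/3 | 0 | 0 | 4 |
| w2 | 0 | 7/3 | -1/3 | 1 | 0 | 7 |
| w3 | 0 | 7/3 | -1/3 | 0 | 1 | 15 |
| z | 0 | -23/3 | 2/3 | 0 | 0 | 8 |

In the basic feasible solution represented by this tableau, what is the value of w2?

w2 is basic (row 2); its value is the RHS of that row, 7.

7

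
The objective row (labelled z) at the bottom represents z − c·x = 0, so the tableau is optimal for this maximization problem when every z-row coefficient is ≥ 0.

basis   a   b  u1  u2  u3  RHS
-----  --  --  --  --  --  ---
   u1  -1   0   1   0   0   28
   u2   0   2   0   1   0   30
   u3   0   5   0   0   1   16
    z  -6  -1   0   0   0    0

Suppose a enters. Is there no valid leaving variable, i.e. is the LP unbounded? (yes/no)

Every constraint-row entry in column a is ≤ 0, so increasing a is unbounded.

yes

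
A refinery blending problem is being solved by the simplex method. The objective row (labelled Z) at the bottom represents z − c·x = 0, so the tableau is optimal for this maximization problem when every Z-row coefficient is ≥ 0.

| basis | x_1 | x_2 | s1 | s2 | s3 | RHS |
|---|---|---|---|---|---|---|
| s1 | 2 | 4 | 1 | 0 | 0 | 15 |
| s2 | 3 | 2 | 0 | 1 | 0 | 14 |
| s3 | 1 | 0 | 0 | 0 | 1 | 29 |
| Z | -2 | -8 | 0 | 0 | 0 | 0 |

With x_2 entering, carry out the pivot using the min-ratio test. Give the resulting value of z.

30

Ratio test on column x_2 — row 1: 15/4 = 15/4; row 2: 14/2 = 7; row 3: entry 0 ≤ 0. Minimum is 15/4 at row 1 (s1 leaves); pivot element 4.
Pivot on row 1; the Z-row RHS becomes 0 − (-8)·(15/4) = 30.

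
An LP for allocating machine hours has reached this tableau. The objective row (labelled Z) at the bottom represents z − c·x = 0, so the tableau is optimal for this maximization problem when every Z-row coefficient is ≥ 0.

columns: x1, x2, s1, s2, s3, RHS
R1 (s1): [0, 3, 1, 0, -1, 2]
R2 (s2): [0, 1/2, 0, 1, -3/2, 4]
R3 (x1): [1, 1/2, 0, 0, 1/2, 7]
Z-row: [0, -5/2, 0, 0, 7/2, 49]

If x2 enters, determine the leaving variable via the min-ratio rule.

s1

Column x2 entries and ratios — s1: 2/3 = 2/3; s2: 4/(1/2) = 8; x1: 7/(1/2) = 14.
Smallest ratio is 2/3 in the row of s1, so s1 leaves.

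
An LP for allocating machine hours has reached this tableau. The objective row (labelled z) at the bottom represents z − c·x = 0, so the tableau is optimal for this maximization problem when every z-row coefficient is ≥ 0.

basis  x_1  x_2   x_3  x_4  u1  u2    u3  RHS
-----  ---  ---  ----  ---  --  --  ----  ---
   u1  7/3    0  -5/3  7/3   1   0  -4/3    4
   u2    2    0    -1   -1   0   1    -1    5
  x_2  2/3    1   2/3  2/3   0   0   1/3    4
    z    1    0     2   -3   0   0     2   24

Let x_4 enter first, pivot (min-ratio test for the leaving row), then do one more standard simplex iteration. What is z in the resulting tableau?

59/2

Ratio test on column x_4 — row 1: 4/(7/3) = 12/7; row 2: entry -1 ≤ 0; row 3: 4/(2/3) = 6. Minimum is 12/7 at row 1 (u1 leaves); pivot element 7/3.
Pivot on row 1; the z-row RHS becomes 24 − (-3)·(12/7) = 204/7.
Next entering variable (most negative z-row entry -1/7): x_3.
Ratio test on column x_3 — row 1: entry -5/7 ≤ 0; row 2: entry -12/7 ≤ 0; row 3: (20/7)/(8/7) = 5/2. Minimum is 5/2 at row 3 (x_2 leaves); pivot element 8/7.
After the second pivot the z-row RHS is 204/7 − (-1/7)·(5/2) = 59/2.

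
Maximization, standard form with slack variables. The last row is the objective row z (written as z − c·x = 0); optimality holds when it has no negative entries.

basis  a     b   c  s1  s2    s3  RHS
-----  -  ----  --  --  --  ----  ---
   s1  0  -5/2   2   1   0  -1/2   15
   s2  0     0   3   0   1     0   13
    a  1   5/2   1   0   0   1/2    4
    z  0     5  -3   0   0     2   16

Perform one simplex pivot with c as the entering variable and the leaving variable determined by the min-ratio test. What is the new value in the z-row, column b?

Ratio test on column c — row 1: 15/2 = 15/2; row 2: 13/3 = 13/3; row 3: 4/1 = 4. Minimum is 4 at row 3 (a leaves); pivot element 1.
Divide row 3 by 1; eliminate column c from the other rows.
z-row update in column b: 5 − (-3)·(5/2) = 25/2.

25/2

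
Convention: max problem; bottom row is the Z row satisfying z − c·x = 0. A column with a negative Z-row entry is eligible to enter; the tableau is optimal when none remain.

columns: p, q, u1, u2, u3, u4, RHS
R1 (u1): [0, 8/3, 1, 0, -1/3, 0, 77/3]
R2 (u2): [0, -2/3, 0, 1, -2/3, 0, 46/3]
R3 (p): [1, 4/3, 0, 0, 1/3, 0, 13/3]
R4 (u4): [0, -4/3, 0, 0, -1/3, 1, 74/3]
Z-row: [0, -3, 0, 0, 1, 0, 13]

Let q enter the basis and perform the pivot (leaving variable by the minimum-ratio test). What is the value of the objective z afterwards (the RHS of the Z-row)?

Ratio test on column q — row 1: (77/3)/(8/3) = 77/8; row 2: entry -2/3 ≤ 0; row 3: (13/3)/(4/3) = 13/4; row 4: entry -4/3 ≤ 0. Minimum is 13/4 at row 3 (p leaves); pivot element 4/3.
Pivot on row 3; the Z-row RHS becomes 13 − (-3)·(13/4) = 91/4.

91/4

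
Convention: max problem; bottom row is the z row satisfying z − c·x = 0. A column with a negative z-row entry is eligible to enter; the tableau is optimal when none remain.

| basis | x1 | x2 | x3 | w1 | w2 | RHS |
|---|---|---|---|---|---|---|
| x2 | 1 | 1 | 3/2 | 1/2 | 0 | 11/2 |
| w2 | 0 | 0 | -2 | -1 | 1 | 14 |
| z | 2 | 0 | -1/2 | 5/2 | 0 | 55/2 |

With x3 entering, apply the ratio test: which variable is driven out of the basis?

x2

Column x3 entries and ratios — x2: (11/2)/(3/2) = 11/3; w2: -2 ≤ 0, skip.
Smallest ratio is 11/3 in the row of x2, so x2 leaves.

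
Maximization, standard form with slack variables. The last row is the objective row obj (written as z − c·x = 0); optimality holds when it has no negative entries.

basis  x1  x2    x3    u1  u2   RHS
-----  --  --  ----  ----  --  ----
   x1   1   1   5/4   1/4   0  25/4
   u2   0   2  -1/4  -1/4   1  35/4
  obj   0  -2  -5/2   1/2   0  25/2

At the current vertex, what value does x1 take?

25/4

x1 is basic (row 1); its value is the RHS of that row, 25/4.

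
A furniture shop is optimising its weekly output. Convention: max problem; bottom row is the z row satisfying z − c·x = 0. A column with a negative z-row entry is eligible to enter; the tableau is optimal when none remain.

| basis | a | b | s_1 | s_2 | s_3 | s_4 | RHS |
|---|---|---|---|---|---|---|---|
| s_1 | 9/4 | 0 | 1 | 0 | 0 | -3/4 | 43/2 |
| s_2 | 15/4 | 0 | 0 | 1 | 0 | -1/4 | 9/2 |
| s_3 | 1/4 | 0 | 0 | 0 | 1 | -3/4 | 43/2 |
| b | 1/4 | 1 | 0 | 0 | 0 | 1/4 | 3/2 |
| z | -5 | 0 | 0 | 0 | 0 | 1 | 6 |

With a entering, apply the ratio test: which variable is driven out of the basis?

s_2

Column a entries and ratios — s_1: (43/2)/(9/4) = 86/9; s_2: (9/2)/(15/4) = 6/5; s_3: (43/2)/(1/4) = 86; b: (3/2)/(1/4) = 6.
Smallest ratio is 6/5 in the row of s_2, so s_2 leaves.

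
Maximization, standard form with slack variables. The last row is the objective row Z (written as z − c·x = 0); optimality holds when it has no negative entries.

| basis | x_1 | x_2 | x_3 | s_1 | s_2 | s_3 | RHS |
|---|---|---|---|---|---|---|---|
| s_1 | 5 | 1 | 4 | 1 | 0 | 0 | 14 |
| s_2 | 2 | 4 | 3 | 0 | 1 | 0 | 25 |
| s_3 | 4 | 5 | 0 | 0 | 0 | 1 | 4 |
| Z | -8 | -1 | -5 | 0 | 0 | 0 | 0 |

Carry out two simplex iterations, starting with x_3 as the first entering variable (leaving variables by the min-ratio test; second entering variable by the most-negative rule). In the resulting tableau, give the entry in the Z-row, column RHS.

77/4

Ratio test on column x_3 — row 1: 14/4 = 7/2; row 2: 25/3 = 25/3; row 3: entry 0 ≤ 0. Minimum is 7/2 at row 1 (s_1 leaves); pivot element 4.
Divide row 1 by 4; eliminate column x_3 from the other rows.
Second iteration: most negative Z-row entry is -7/4 in column x_1, so x_1 enters.
Ratio test on column x_1 — row 1: (7/2)/(5/4) = 14/5; row 2: entry -7/4 ≤ 0; row 3: 4/4 = 1. Minimum is 1 at row 3 (s_3 leaves); pivot element 4.
Divide row 3 by 4; eliminate column x_1 from the other rows.
After both pivots, the entry at the Z-row, column RHS is 77/4.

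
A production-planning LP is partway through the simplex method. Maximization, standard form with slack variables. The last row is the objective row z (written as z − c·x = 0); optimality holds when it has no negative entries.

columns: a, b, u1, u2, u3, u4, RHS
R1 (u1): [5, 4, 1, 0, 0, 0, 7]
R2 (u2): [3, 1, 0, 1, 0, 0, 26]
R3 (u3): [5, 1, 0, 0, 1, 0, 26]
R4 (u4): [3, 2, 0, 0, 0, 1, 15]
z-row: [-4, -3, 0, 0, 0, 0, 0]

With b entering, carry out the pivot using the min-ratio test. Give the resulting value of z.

Ratio test on column b — row 1: 7/4 = 7/4; row 2: 26/1 = 26; row 3: 26/1 = 26; row 4: 15/2 = 15/2. Minimum is 7/4 at row 1 (u1 leaves); pivot element 4.
Pivot on row 1; the z-row RHS becomes 0 − (-3)·(7/4) = 21/4.

21/4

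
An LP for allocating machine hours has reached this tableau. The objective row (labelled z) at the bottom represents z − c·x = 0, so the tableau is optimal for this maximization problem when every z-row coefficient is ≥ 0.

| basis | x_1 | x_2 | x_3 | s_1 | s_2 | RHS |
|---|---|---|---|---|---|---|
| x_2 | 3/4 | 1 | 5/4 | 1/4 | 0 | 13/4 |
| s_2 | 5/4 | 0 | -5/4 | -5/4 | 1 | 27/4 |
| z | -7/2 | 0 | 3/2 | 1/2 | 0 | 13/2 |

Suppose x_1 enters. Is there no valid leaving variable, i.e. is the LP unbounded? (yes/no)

no

Column x_1 has positive entries in row(s) 1, 2, so the ratio test bounds it — not unbounded.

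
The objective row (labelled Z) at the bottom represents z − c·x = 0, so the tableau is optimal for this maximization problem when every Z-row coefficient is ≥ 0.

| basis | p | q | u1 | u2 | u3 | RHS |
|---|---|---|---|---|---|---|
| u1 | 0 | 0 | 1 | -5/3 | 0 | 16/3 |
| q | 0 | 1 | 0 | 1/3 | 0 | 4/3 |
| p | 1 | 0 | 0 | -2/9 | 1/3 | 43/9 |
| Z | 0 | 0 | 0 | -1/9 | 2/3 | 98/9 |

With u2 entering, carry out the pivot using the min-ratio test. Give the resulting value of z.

34/3

Ratio test on column u2 — row 1: entry -5/3 ≤ 0; row 2: (4/3)/(1/3) = 4; row 3: entry -2/9 ≤ 0. Minimum is 4 at row 2 (q leaves); pivot element 1/3.
Pivot on row 2; the Z-row RHS becomes 98/9 − (-1/9)·4 = 34/3.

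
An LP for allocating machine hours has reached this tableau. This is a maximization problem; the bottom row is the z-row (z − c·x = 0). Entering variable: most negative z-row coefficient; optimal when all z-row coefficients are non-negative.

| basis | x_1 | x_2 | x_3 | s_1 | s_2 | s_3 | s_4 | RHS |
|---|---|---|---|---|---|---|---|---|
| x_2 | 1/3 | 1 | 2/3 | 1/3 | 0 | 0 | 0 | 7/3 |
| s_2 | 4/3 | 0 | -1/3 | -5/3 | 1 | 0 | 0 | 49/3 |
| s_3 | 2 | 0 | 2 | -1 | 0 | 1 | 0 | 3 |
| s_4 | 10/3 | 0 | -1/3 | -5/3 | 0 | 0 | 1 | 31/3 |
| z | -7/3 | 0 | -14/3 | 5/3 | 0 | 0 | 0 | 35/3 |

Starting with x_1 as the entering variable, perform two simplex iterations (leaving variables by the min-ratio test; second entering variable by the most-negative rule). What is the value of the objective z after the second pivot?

Ratio test on column x_1 — row 1: (7/3)/(1/3) = 7; row 2: (49/3)/(4/3) = 49/4; row 3: 3/2 = 3/2; row 4: (31/3)/(10/3) = 31/10. Minimum is 3/2 at row 3 (s_3 leaves); pivot element 2.
Pivot on row 3; the z-row RHS becomes 35/3 − (-7/3)·(3/2) = 91/6.
Next entering variable (most negative z-row entry -7/3): x_3.
Ratio test on column x_3 — row 1: (11/6)/(1/3) = 11/2; row 2: entry -5/3 ≤ 0; row 3: (3/2)/1 = 3/2; row 4: entry -11/3 ≤ 0. Minimum is 3/2 at row 3 (x_1 leaves); pivot element 1.
After the second pivot the z-row RHS is 91/6 − (-7/3)·(3/2) = 56/3.

56/3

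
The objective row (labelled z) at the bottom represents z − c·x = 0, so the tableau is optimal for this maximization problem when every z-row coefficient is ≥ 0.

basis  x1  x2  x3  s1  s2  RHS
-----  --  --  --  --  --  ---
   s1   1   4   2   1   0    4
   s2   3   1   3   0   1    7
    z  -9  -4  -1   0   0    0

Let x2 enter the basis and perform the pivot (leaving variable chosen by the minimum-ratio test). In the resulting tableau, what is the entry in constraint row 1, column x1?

Ratio test on column x2 — row 1: 4/4 = 1; row 2: 7/1 = 7. Minimum is 1 at row 1 (s1 leaves); pivot element 4.
Divide row 1 by 4; eliminate column x2 from the other rows.
In the new row 1, the x1 entry is the old entry divided by the pivot: 1/4 = 1/4.

1/4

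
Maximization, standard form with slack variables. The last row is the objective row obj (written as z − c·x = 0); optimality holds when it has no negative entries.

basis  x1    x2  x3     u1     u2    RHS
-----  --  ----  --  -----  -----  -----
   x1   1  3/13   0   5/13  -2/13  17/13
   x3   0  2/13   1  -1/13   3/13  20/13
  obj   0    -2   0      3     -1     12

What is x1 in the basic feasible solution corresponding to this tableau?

x1 is basic (row 1); its value is the RHS of that row, 17/13.

17/13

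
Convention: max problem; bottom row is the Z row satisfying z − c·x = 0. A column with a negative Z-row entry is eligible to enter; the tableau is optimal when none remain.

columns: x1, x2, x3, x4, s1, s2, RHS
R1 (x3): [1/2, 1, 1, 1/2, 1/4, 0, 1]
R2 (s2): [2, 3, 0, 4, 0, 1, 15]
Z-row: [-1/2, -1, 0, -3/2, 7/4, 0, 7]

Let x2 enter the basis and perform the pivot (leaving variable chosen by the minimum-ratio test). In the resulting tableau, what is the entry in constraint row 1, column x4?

Ratio test on column x2 — row 1: 1/1 = 1; row 2: 15/3 = 5. Minimum is 1 at row 1 (x3 leaves); pivot element 1.
Divide row 1 by 1; eliminate column x2 from the other rows.
In the new row 1, the x4 entry is the old entry divided by the pivot: (1/2)/1 = 1/2.

1/2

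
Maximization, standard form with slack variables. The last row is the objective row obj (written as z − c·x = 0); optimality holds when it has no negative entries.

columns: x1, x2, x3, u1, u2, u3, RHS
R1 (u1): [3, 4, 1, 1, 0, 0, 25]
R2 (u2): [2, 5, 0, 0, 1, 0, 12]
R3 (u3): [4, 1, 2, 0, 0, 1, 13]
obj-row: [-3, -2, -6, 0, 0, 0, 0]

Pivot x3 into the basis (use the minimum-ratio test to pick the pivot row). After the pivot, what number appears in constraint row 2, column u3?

Ratio test on column x3 — row 1: 25/1 = 25; row 2: entry 0 ≤ 0; row 3: 13/2 = 13/2. Minimum is 13/2 at row 3 (u3 leaves); pivot element 2.
Divide row 3 by 2; eliminate column x3 from the other rows.
Row 2 update in column u3: 0 − 0·(1/2) = 0.

0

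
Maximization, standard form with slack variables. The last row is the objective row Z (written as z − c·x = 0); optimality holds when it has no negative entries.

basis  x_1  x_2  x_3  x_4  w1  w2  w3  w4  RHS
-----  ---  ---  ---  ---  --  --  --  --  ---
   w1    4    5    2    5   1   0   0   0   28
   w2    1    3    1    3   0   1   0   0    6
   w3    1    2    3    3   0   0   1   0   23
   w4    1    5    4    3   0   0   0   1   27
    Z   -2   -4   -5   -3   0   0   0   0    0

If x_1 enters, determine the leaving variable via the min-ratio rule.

w2

Column x_1 entries and ratios — w1: 28/4 = 7; w2: 6/1 = 6; w3: 23/1 = 23; w4: 27/1 = 27.
Smallest ratio is 6 in the row of w2, so w2 leaves.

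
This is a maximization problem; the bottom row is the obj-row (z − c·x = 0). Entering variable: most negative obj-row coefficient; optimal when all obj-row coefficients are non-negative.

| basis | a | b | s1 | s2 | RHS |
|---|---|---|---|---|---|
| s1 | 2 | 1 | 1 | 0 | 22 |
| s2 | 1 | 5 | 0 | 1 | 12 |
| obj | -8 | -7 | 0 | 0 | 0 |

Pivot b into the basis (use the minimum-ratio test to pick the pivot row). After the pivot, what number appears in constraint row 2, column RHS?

Ratio test on column b — row 1: 22/1 = 22; row 2: 12/5 = 12/5. Minimum is 12/5 at row 2 (s2 leaves); pivot element 5.
Divide row 2 by 5; eliminate column b from the other rows.
In the new row 2, the RHS entry is the old entry divided by the pivot: 12/5 = 12/5.

12/5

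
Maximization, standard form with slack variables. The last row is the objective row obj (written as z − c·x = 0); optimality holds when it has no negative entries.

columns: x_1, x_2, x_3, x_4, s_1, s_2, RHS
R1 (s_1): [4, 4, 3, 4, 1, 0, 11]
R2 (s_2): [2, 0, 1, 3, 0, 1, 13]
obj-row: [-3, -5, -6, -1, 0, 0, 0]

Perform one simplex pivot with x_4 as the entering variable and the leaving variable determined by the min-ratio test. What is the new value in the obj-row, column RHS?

11/4

Ratio test on column x_4 — row 1: 11/4 = 11/4; row 2: 13/3 = 13/3. Minimum is 11/4 at row 1 (s_1 leaves); pivot element 4.
Divide row 1 by 4; eliminate column x_4 from the other rows.
obj-row update in column RHS: 0 − (-1)·(11/4) = 11/4.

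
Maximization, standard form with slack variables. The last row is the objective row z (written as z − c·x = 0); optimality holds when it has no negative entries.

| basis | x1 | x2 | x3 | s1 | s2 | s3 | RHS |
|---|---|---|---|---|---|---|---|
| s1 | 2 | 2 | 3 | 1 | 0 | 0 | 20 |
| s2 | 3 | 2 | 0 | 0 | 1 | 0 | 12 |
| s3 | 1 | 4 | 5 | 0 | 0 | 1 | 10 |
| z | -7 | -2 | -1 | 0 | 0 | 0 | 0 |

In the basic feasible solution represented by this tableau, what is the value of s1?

20

s1 is basic (row 1); its value is the RHS of that row, 20.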